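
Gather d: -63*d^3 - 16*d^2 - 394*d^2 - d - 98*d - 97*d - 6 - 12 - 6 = -63*d^3 - 410*d^2 - 196*d - 24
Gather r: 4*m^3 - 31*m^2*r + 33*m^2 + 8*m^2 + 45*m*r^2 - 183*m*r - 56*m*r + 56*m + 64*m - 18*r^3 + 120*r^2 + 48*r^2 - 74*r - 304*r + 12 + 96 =4*m^3 + 41*m^2 + 120*m - 18*r^3 + r^2*(45*m + 168) + r*(-31*m^2 - 239*m - 378) + 108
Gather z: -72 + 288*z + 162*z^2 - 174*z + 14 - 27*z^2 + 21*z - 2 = 135*z^2 + 135*z - 60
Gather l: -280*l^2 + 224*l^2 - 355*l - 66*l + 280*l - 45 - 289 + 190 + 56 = -56*l^2 - 141*l - 88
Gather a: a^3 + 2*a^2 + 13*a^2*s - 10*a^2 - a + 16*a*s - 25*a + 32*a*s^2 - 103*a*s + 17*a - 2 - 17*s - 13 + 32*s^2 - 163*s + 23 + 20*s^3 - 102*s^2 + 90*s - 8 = a^3 + a^2*(13*s - 8) + a*(32*s^2 - 87*s - 9) + 20*s^3 - 70*s^2 - 90*s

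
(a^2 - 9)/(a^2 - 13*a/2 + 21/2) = 2*(a + 3)/(2*a - 7)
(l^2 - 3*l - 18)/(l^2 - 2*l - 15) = (l - 6)/(l - 5)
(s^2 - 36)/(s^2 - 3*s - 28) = (36 - s^2)/(-s^2 + 3*s + 28)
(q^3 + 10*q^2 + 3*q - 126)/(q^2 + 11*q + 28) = (q^2 + 3*q - 18)/(q + 4)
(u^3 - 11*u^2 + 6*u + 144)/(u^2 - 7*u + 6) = (u^2 - 5*u - 24)/(u - 1)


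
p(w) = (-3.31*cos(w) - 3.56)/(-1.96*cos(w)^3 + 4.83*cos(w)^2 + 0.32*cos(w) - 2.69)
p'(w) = (-3.31*cos(w) - 3.56)*(-5.88*sin(w)*cos(w)^2 + 9.66*sin(w)*cos(w) + 0.32*sin(w))/(-1.96*cos(w)^3 + 4.83*cos(w)^2 + 0.32*cos(w) - 2.69)^2 + 3.31*sin(w)/(-1.96*cos(w)^3 + 4.83*cos(w)^2 + 0.32*cos(w) - 2.69) = (12.9752*cos(w)^3 + 4.9455*cos(w)^2 - 34.3896*cos(w) - 10.0431)*sin(w)/(3.8416*cos(w)^6 - 18.9336*cos(w)^5 + 22.0745*cos(w)^4 + 13.636*cos(w)^3 - 25.883*cos(w)^2 - 1.7216*cos(w) + 7.2361)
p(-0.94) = 4.51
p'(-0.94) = 14.00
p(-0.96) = 4.24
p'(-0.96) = 12.70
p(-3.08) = -0.07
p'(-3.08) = -0.07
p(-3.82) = -1.08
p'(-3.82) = 10.23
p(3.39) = -0.11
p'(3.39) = -0.36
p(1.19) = 2.39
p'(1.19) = -4.96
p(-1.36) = 1.75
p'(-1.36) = 2.80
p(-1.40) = 1.65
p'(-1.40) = 2.46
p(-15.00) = -1.46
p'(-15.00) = -16.91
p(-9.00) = -0.22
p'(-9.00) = -1.02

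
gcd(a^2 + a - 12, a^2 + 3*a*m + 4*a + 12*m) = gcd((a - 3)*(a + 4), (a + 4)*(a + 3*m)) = a + 4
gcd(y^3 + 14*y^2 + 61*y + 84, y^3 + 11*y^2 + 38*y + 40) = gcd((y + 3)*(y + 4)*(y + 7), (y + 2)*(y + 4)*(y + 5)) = y + 4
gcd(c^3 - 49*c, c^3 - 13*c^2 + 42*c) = c^2 - 7*c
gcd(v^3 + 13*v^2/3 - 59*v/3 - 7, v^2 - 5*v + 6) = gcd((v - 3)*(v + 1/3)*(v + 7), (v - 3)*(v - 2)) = v - 3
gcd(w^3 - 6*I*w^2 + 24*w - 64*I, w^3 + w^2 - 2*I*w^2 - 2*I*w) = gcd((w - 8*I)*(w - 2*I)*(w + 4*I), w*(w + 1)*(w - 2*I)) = w - 2*I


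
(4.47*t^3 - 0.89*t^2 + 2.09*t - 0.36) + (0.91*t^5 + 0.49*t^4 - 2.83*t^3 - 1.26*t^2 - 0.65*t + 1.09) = 0.91*t^5 + 0.49*t^4 + 1.64*t^3 - 2.15*t^2 + 1.44*t + 0.73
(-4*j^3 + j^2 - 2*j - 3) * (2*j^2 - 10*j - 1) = -8*j^5 + 42*j^4 - 10*j^3 + 13*j^2 + 32*j + 3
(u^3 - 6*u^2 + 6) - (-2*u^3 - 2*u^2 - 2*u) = 3*u^3 - 4*u^2 + 2*u + 6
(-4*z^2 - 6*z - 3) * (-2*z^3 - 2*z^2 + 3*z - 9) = 8*z^5 + 20*z^4 + 6*z^3 + 24*z^2 + 45*z + 27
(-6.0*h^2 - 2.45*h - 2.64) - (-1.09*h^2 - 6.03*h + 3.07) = -4.91*h^2 + 3.58*h - 5.71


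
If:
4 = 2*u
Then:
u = 2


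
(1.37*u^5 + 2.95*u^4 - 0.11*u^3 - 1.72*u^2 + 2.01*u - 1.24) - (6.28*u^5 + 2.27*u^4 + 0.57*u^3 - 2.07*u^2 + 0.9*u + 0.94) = -4.91*u^5 + 0.68*u^4 - 0.68*u^3 + 0.35*u^2 + 1.11*u - 2.18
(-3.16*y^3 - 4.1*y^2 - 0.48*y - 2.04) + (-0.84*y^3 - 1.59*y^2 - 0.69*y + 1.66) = -4.0*y^3 - 5.69*y^2 - 1.17*y - 0.38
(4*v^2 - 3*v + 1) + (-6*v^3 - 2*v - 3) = -6*v^3 + 4*v^2 - 5*v - 2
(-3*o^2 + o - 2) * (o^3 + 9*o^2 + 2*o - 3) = -3*o^5 - 26*o^4 + o^3 - 7*o^2 - 7*o + 6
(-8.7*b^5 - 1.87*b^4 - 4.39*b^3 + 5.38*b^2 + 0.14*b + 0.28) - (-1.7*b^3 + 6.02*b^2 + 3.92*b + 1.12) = -8.7*b^5 - 1.87*b^4 - 2.69*b^3 - 0.64*b^2 - 3.78*b - 0.84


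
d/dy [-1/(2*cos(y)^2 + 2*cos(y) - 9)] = -(2*sin(y) + 2*sin(2*y))/(2*cos(y) + cos(2*y) - 8)^2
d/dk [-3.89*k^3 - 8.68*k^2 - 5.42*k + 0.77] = -11.67*k^2 - 17.36*k - 5.42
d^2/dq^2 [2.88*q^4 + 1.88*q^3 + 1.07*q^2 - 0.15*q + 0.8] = 34.56*q^2 + 11.28*q + 2.14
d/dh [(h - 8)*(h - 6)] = 2*h - 14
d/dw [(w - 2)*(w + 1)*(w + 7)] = 3*w^2 + 12*w - 9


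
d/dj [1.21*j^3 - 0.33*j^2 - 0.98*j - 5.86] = 3.63*j^2 - 0.66*j - 0.98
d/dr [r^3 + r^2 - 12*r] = 3*r^2 + 2*r - 12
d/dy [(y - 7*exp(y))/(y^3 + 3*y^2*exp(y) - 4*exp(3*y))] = ((1 - 7*exp(y))*(y^3 + 3*y^2*exp(y) - 4*exp(3*y)) - 3*(y - 7*exp(y))*(y^2*exp(y) + y^2 + 2*y*exp(y) - 4*exp(3*y)))/(y^3 + 3*y^2*exp(y) - 4*exp(3*y))^2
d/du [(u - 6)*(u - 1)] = 2*u - 7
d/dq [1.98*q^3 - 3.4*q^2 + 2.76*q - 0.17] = 5.94*q^2 - 6.8*q + 2.76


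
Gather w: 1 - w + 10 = 11 - w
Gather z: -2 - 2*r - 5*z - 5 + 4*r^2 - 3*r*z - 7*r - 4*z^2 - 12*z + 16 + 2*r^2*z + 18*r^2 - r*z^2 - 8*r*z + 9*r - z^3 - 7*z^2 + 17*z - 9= 22*r^2 - z^3 + z^2*(-r - 11) + z*(2*r^2 - 11*r)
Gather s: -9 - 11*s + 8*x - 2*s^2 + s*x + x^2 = -2*s^2 + s*(x - 11) + x^2 + 8*x - 9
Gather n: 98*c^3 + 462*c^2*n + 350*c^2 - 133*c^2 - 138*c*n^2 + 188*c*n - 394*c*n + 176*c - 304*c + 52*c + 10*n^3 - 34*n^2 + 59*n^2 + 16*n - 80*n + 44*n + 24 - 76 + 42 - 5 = 98*c^3 + 217*c^2 - 76*c + 10*n^3 + n^2*(25 - 138*c) + n*(462*c^2 - 206*c - 20) - 15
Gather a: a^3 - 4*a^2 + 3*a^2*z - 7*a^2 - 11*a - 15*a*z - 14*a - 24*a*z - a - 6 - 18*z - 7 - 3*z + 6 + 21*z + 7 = a^3 + a^2*(3*z - 11) + a*(-39*z - 26)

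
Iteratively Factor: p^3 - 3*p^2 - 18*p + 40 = (p + 4)*(p^2 - 7*p + 10) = (p - 5)*(p + 4)*(p - 2)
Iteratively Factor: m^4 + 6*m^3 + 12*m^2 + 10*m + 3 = (m + 1)*(m^3 + 5*m^2 + 7*m + 3) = (m + 1)^2*(m^2 + 4*m + 3) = (m + 1)^2*(m + 3)*(m + 1)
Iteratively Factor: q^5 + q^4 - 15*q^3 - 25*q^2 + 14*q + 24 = (q - 4)*(q^4 + 5*q^3 + 5*q^2 - 5*q - 6) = (q - 4)*(q + 1)*(q^3 + 4*q^2 + q - 6) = (q - 4)*(q - 1)*(q + 1)*(q^2 + 5*q + 6) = (q - 4)*(q - 1)*(q + 1)*(q + 3)*(q + 2)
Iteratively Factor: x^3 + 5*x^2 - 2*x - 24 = (x + 3)*(x^2 + 2*x - 8) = (x + 3)*(x + 4)*(x - 2)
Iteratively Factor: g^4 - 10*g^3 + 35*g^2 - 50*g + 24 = (g - 4)*(g^3 - 6*g^2 + 11*g - 6) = (g - 4)*(g - 3)*(g^2 - 3*g + 2) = (g - 4)*(g - 3)*(g - 2)*(g - 1)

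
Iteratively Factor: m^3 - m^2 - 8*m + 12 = (m + 3)*(m^2 - 4*m + 4) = (m - 2)*(m + 3)*(m - 2)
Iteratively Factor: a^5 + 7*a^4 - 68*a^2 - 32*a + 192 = (a - 2)*(a^4 + 9*a^3 + 18*a^2 - 32*a - 96) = (a - 2)^2*(a^3 + 11*a^2 + 40*a + 48) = (a - 2)^2*(a + 3)*(a^2 + 8*a + 16) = (a - 2)^2*(a + 3)*(a + 4)*(a + 4)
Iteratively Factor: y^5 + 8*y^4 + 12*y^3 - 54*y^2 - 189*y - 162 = (y + 2)*(y^4 + 6*y^3 - 54*y - 81) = (y + 2)*(y + 3)*(y^3 + 3*y^2 - 9*y - 27) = (y - 3)*(y + 2)*(y + 3)*(y^2 + 6*y + 9) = (y - 3)*(y + 2)*(y + 3)^2*(y + 3)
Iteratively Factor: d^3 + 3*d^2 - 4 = (d + 2)*(d^2 + d - 2) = (d + 2)^2*(d - 1)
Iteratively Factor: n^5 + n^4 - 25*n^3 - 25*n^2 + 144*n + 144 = (n + 4)*(n^4 - 3*n^3 - 13*n^2 + 27*n + 36) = (n + 3)*(n + 4)*(n^3 - 6*n^2 + 5*n + 12) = (n - 4)*(n + 3)*(n + 4)*(n^2 - 2*n - 3) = (n - 4)*(n - 3)*(n + 3)*(n + 4)*(n + 1)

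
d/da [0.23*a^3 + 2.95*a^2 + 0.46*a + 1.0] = 0.69*a^2 + 5.9*a + 0.46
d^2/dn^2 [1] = 0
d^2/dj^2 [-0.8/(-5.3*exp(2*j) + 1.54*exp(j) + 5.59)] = ((1.232 - 16.96*exp(j))*(-5.3*exp(2*j) + 1.54*exp(j) + 5.59) - 0.8*(10.6*exp(j) - 1.54)*(21.2*exp(j) - 3.08)*exp(j))*exp(j)/(-5.3*exp(2*j) + 1.54*exp(j) + 5.59)^3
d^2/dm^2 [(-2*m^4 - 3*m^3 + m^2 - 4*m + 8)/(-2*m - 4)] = (6*m^4 + 35*m^3 + 66*m^2 + 36*m - 20)/(m^3 + 6*m^2 + 12*m + 8)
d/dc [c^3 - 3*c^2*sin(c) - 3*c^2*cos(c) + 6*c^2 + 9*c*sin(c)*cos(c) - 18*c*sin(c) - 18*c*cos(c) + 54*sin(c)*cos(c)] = -3*sqrt(2)*c^2*cos(c + pi/4) + 3*c^2 + 12*c*sin(c) - 24*c*cos(c) + 9*c*cos(2*c) + 12*c + 9*sin(2*c)/2 - 18*sqrt(2)*sin(c + pi/4) + 54*cos(2*c)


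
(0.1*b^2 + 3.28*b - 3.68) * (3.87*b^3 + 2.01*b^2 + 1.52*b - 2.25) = 0.387*b^5 + 12.8946*b^4 - 7.4968*b^3 - 2.6362*b^2 - 12.9736*b + 8.28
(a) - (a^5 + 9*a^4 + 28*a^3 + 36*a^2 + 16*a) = -a^5 - 9*a^4 - 28*a^3 - 36*a^2 - 15*a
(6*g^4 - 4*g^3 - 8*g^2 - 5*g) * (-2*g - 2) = -12*g^5 - 4*g^4 + 24*g^3 + 26*g^2 + 10*g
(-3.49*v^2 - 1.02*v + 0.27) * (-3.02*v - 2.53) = 10.5398*v^3 + 11.9101*v^2 + 1.7652*v - 0.6831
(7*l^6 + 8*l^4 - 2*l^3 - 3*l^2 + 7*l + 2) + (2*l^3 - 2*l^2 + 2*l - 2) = 7*l^6 + 8*l^4 - 5*l^2 + 9*l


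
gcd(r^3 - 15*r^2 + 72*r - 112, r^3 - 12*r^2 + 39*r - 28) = r^2 - 11*r + 28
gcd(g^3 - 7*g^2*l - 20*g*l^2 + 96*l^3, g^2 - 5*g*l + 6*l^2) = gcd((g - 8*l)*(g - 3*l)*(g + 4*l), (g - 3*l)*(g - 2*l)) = g - 3*l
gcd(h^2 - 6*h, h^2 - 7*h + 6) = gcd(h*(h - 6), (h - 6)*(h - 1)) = h - 6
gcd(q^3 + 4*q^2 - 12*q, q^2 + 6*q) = q^2 + 6*q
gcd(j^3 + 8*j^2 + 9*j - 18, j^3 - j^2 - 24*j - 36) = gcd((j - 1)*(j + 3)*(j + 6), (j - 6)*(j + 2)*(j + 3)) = j + 3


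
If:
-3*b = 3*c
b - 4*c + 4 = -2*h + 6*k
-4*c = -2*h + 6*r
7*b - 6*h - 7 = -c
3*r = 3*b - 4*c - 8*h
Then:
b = 21/8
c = -21/8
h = 35/24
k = 481/144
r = 161/72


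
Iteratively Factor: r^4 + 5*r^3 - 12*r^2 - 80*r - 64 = (r + 4)*(r^3 + r^2 - 16*r - 16) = (r + 4)^2*(r^2 - 3*r - 4) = (r + 1)*(r + 4)^2*(r - 4)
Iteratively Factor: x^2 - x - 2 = (x + 1)*(x - 2)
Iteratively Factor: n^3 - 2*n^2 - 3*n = (n - 3)*(n^2 + n) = n*(n - 3)*(n + 1)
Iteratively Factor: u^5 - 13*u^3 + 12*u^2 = (u)*(u^4 - 13*u^2 + 12*u) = u*(u - 3)*(u^3 + 3*u^2 - 4*u) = u*(u - 3)*(u + 4)*(u^2 - u) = u^2*(u - 3)*(u + 4)*(u - 1)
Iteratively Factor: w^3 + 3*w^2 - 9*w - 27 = (w + 3)*(w^2 - 9) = (w - 3)*(w + 3)*(w + 3)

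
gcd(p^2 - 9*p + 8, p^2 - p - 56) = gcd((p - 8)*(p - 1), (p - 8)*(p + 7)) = p - 8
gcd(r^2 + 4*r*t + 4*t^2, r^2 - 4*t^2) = r + 2*t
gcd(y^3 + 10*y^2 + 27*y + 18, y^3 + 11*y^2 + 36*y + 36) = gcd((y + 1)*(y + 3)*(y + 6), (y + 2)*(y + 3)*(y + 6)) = y^2 + 9*y + 18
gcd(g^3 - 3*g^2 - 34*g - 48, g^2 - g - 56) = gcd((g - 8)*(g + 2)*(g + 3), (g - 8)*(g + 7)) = g - 8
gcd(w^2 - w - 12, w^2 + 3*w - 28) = w - 4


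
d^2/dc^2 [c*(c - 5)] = 2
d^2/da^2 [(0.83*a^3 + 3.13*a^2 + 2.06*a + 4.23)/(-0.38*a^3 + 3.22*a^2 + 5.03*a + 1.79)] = (-2.93512*a^6 - 11.303556*a^5 - 34.876932*a^4 + 71.3732380000001*a^3 - 168.047466*a^2 - 373.049034*a - 148.246288)/(0.054872*a^9 - 1.394904*a^8 + 9.64098*a^7 + 2.76657199999999*a^6 - 114.474666*a^5 - 279.556566*a^4 - 297.562337*a^3 - 166.817439*a^2 - 48.349869*a - 5.735339)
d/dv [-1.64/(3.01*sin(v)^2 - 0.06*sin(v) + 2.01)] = (9.8728*sin(v) - 0.0984)*cos(v)/(3.01*sin(v)^2 - 0.06*sin(v) + 2.01)^2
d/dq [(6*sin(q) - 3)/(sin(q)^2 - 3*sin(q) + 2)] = 3*(2*sin(q) + cos(2*q))*cos(q)/((sin(q) - 2)^2*(sin(q) - 1)^2)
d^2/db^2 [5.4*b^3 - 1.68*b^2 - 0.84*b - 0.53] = 32.4*b - 3.36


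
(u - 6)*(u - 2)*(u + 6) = u^3 - 2*u^2 - 36*u + 72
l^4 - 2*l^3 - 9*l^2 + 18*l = l*(l - 3)*(l - 2)*(l + 3)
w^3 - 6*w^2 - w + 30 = (w - 5)*(w - 3)*(w + 2)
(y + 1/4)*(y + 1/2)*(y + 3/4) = y^3 + 3*y^2/2 + 11*y/16 + 3/32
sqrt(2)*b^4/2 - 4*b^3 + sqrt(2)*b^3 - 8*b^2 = b^2*(b - 4*sqrt(2))*(sqrt(2)*b/2 + sqrt(2))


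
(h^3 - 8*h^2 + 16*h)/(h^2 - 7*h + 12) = h*(h - 4)/(h - 3)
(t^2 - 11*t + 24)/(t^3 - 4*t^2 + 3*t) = (t - 8)/(t*(t - 1))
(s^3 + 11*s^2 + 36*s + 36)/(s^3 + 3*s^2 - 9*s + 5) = (s^3 + 11*s^2 + 36*s + 36)/(s^3 + 3*s^2 - 9*s + 5)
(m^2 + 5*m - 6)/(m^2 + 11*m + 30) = (m - 1)/(m + 5)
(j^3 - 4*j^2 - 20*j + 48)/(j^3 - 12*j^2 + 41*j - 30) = (j^2 + 2*j - 8)/(j^2 - 6*j + 5)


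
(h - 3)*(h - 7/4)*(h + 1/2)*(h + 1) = h^4 - 13*h^3/4 - 11*h^2/8 + 11*h/2 + 21/8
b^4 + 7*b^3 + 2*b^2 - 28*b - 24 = (b - 2)*(b + 1)*(b + 2)*(b + 6)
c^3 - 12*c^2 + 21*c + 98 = (c - 7)^2*(c + 2)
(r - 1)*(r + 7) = r^2 + 6*r - 7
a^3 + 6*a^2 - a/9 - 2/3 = (a - 1/3)*(a + 1/3)*(a + 6)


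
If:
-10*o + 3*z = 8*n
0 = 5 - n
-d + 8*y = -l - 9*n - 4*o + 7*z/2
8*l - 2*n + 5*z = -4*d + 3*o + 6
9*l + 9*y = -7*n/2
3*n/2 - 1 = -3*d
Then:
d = -13/6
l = 6277/1854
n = 5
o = -1562/309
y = -549/103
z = -3260/927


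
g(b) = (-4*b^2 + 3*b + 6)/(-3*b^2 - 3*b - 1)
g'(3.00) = 0.25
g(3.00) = 0.57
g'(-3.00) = 0.20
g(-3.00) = 2.05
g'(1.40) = 0.96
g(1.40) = -0.21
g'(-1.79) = 0.13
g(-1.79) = 2.32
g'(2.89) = 0.26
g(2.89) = 0.54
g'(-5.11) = 0.08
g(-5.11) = 1.78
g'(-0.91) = -13.45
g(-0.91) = 0.06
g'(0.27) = 6.90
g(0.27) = -3.21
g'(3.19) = 0.22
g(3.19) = 0.61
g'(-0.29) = 27.41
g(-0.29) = -12.54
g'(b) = (3 - 8*b)/(-3*b^2 - 3*b - 1) + (6*b + 3)*(-4*b^2 + 3*b + 6)/(-3*b^2 - 3*b - 1)^2 = (21*b^2 + 44*b + 15)/(9*b^4 + 18*b^3 + 15*b^2 + 6*b + 1)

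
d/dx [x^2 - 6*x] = 2*x - 6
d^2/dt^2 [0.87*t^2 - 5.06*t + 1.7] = 1.74000000000000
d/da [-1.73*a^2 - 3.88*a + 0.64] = -3.46*a - 3.88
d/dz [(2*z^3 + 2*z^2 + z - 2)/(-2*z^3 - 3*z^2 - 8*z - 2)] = (-2*z^4 - 28*z^3 - 37*z^2 - 20*z - 18)/(4*z^6 + 12*z^5 + 41*z^4 + 56*z^3 + 76*z^2 + 32*z + 4)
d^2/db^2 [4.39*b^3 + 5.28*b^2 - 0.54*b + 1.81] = 26.34*b + 10.56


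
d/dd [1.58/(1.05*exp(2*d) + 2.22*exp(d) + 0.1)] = (-3.318*exp(d) - 3.5076)*exp(d)/(1.05*exp(2*d) + 2.22*exp(d) + 0.1)^2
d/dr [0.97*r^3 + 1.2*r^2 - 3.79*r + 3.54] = 2.91*r^2 + 2.4*r - 3.79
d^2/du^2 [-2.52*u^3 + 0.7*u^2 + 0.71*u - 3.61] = 1.4 - 15.12*u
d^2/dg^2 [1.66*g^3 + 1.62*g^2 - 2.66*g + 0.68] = 9.96*g + 3.24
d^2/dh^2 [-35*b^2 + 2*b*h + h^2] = 2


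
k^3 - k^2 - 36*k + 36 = (k - 6)*(k - 1)*(k + 6)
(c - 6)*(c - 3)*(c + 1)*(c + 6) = c^4 - 2*c^3 - 39*c^2 + 72*c + 108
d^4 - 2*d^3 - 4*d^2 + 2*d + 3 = (d - 3)*(d - 1)*(d + 1)^2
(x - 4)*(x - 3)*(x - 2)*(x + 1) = x^4 - 8*x^3 + 17*x^2 + 2*x - 24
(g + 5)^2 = g^2 + 10*g + 25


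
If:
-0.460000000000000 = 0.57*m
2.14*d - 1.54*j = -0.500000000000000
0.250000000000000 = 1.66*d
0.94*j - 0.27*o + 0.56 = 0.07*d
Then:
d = 0.15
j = 0.53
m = -0.81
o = 3.89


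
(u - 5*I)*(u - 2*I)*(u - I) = u^3 - 8*I*u^2 - 17*u + 10*I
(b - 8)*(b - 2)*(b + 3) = b^3 - 7*b^2 - 14*b + 48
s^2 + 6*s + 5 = (s + 1)*(s + 5)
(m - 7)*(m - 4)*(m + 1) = m^3 - 10*m^2 + 17*m + 28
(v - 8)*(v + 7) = v^2 - v - 56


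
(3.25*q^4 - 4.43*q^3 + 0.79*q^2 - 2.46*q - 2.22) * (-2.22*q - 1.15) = -7.215*q^5 + 6.0971*q^4 + 3.3407*q^3 + 4.5527*q^2 + 7.7574*q + 2.553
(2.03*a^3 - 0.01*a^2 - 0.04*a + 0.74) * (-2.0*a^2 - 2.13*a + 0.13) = -4.06*a^5 - 4.3039*a^4 + 0.3652*a^3 - 1.3961*a^2 - 1.5814*a + 0.0962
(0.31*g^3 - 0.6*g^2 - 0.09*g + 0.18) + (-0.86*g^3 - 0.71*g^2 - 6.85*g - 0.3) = -0.55*g^3 - 1.31*g^2 - 6.94*g - 0.12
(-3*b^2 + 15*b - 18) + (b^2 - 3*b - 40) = -2*b^2 + 12*b - 58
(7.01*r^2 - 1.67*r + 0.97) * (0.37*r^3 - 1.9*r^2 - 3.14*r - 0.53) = 2.5937*r^5 - 13.9369*r^4 - 18.4795*r^3 - 0.3145*r^2 - 2.1607*r - 0.5141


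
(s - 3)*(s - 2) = s^2 - 5*s + 6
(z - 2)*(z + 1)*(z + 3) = z^3 + 2*z^2 - 5*z - 6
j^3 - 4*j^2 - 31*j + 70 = (j - 7)*(j - 2)*(j + 5)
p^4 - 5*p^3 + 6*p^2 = p^2*(p - 3)*(p - 2)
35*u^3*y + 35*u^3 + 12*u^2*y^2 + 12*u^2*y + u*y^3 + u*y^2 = (5*u + y)*(7*u + y)*(u*y + u)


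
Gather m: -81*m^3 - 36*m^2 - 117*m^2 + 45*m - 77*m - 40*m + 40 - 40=-81*m^3 - 153*m^2 - 72*m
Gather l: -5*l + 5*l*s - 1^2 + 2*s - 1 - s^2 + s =l*(5*s - 5) - s^2 + 3*s - 2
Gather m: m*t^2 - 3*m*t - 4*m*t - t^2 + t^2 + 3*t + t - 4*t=m*(t^2 - 7*t)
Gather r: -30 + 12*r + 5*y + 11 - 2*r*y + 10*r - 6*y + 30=r*(22 - 2*y) - y + 11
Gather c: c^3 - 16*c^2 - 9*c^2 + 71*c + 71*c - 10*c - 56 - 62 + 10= c^3 - 25*c^2 + 132*c - 108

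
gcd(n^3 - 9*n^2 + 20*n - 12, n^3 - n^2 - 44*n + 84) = n^2 - 8*n + 12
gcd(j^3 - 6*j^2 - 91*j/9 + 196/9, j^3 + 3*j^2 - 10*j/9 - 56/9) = j^2 + j - 28/9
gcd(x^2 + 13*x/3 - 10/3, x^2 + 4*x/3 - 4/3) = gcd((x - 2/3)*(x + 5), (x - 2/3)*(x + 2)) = x - 2/3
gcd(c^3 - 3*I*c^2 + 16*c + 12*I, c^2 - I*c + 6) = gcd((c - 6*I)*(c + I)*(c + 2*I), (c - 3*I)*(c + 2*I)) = c + 2*I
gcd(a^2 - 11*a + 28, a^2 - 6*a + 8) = a - 4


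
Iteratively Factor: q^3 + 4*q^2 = (q + 4)*(q^2) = q*(q + 4)*(q)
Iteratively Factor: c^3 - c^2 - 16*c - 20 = (c + 2)*(c^2 - 3*c - 10) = (c + 2)^2*(c - 5)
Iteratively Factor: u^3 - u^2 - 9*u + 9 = (u - 3)*(u^2 + 2*u - 3) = (u - 3)*(u + 3)*(u - 1)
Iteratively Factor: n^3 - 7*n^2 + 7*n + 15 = (n + 1)*(n^2 - 8*n + 15) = (n - 5)*(n + 1)*(n - 3)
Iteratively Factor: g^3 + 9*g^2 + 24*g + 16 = (g + 4)*(g^2 + 5*g + 4) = (g + 4)^2*(g + 1)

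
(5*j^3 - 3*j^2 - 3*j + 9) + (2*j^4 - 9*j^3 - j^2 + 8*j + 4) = 2*j^4 - 4*j^3 - 4*j^2 + 5*j + 13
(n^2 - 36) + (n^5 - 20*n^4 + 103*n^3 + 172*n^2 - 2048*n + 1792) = n^5 - 20*n^4 + 103*n^3 + 173*n^2 - 2048*n + 1756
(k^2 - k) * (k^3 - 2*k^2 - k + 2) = k^5 - 3*k^4 + k^3 + 3*k^2 - 2*k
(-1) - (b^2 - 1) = -b^2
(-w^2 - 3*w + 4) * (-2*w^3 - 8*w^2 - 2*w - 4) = 2*w^5 + 14*w^4 + 18*w^3 - 22*w^2 + 4*w - 16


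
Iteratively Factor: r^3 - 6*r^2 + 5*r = (r)*(r^2 - 6*r + 5) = r*(r - 1)*(r - 5)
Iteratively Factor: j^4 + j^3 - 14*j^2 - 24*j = (j)*(j^3 + j^2 - 14*j - 24) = j*(j + 2)*(j^2 - j - 12) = j*(j + 2)*(j + 3)*(j - 4)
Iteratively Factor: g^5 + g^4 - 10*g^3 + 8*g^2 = (g)*(g^4 + g^3 - 10*g^2 + 8*g) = g^2*(g^3 + g^2 - 10*g + 8) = g^2*(g + 4)*(g^2 - 3*g + 2) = g^2*(g - 2)*(g + 4)*(g - 1)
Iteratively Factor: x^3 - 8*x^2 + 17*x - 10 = (x - 2)*(x^2 - 6*x + 5) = (x - 2)*(x - 1)*(x - 5)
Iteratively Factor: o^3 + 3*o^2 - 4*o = (o)*(o^2 + 3*o - 4) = o*(o + 4)*(o - 1)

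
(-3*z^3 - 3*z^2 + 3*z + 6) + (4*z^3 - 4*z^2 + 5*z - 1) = z^3 - 7*z^2 + 8*z + 5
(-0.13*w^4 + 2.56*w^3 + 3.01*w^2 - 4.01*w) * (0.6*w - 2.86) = -0.078*w^5 + 1.9078*w^4 - 5.5156*w^3 - 11.0146*w^2 + 11.4686*w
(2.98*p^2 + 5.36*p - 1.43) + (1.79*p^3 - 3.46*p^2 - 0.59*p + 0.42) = 1.79*p^3 - 0.48*p^2 + 4.77*p - 1.01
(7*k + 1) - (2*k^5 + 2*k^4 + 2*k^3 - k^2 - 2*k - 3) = -2*k^5 - 2*k^4 - 2*k^3 + k^2 + 9*k + 4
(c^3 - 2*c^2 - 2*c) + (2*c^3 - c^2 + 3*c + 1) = 3*c^3 - 3*c^2 + c + 1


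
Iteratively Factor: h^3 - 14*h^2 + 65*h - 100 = (h - 5)*(h^2 - 9*h + 20) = (h - 5)^2*(h - 4)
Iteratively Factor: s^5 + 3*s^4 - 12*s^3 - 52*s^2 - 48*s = (s + 2)*(s^4 + s^3 - 14*s^2 - 24*s) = (s - 4)*(s + 2)*(s^3 + 5*s^2 + 6*s) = (s - 4)*(s + 2)^2*(s^2 + 3*s) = (s - 4)*(s + 2)^2*(s + 3)*(s)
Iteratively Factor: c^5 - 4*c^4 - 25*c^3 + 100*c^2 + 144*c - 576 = (c + 4)*(c^4 - 8*c^3 + 7*c^2 + 72*c - 144) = (c - 3)*(c + 4)*(c^3 - 5*c^2 - 8*c + 48) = (c - 4)*(c - 3)*(c + 4)*(c^2 - c - 12) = (c - 4)^2*(c - 3)*(c + 4)*(c + 3)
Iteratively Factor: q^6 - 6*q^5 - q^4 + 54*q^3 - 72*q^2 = (q - 2)*(q^5 - 4*q^4 - 9*q^3 + 36*q^2) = (q - 3)*(q - 2)*(q^4 - q^3 - 12*q^2) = q*(q - 3)*(q - 2)*(q^3 - q^2 - 12*q) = q*(q - 4)*(q - 3)*(q - 2)*(q^2 + 3*q) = q^2*(q - 4)*(q - 3)*(q - 2)*(q + 3)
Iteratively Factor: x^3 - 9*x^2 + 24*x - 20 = (x - 2)*(x^2 - 7*x + 10) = (x - 5)*(x - 2)*(x - 2)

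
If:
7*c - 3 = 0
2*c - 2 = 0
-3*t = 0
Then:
No Solution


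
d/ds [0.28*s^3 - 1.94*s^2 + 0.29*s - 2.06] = 0.84*s^2 - 3.88*s + 0.29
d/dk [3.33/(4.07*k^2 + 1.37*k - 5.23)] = (-27.1062*k - 4.5621)/(4.07*k^2 + 1.37*k - 5.23)^2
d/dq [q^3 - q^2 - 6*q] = 3*q^2 - 2*q - 6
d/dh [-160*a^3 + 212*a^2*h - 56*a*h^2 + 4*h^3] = 212*a^2 - 112*a*h + 12*h^2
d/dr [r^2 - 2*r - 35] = 2*r - 2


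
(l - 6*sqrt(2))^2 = l^2 - 12*sqrt(2)*l + 72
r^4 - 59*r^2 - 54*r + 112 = (r - 8)*(r - 1)*(r + 2)*(r + 7)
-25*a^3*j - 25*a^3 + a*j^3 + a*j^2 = (-5*a + j)*(5*a + j)*(a*j + a)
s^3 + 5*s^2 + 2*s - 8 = (s - 1)*(s + 2)*(s + 4)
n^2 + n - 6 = (n - 2)*(n + 3)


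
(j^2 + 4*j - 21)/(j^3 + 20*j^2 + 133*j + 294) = (j - 3)/(j^2 + 13*j + 42)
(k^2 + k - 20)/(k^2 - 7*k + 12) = (k + 5)/(k - 3)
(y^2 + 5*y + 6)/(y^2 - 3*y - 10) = (y + 3)/(y - 5)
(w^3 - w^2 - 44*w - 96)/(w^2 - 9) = (w^2 - 4*w - 32)/(w - 3)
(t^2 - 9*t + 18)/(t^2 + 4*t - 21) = (t - 6)/(t + 7)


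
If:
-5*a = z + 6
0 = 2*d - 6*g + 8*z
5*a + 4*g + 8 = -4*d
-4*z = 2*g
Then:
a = -296/245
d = -20/49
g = -4/49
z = 2/49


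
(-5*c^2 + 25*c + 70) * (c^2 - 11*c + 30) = -5*c^4 + 80*c^3 - 355*c^2 - 20*c + 2100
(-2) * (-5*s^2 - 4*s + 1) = 10*s^2 + 8*s - 2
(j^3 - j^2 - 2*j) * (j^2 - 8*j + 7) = j^5 - 9*j^4 + 13*j^3 + 9*j^2 - 14*j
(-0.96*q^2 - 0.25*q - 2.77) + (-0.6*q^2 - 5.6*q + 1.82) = -1.56*q^2 - 5.85*q - 0.95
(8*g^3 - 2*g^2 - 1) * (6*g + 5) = 48*g^4 + 28*g^3 - 10*g^2 - 6*g - 5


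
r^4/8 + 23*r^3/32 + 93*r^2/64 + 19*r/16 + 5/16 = (r/4 + 1/2)*(r/2 + 1/4)*(r + 5/4)*(r + 2)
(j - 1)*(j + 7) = j^2 + 6*j - 7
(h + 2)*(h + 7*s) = h^2 + 7*h*s + 2*h + 14*s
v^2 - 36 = (v - 6)*(v + 6)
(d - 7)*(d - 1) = d^2 - 8*d + 7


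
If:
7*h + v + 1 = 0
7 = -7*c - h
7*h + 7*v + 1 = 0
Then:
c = -48/49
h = -1/7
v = 0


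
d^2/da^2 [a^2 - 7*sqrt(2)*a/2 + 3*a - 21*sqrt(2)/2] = 2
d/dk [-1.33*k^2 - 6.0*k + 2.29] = -2.66*k - 6.0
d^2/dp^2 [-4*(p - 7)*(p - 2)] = -8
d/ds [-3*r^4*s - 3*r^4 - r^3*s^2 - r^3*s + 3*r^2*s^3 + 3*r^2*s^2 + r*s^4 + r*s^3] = r*(-3*r^3 - 2*r^2*s - r^2 + 9*r*s^2 + 6*r*s + 4*s^3 + 3*s^2)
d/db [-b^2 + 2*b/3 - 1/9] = 2/3 - 2*b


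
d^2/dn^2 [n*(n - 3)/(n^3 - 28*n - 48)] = 2*(n^6 - 9*n^5 + 84*n^4 + 252*n^3 - 864*n^2 + 6336)/(n^9 - 84*n^7 - 144*n^6 + 2352*n^5 + 8064*n^4 - 15040*n^3 - 112896*n^2 - 193536*n - 110592)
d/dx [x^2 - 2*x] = 2*x - 2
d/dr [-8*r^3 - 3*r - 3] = -24*r^2 - 3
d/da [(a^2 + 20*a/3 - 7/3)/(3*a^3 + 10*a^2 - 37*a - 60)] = (-9*a^4 - 120*a^3 - 248*a^2 - 220*a - 1459)/(3*(9*a^6 + 60*a^5 - 122*a^4 - 1100*a^3 + 169*a^2 + 4440*a + 3600))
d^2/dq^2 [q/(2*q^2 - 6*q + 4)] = (q*(2*q - 3)^2 + 3*(1 - q)*(q^2 - 3*q + 2))/(q^2 - 3*q + 2)^3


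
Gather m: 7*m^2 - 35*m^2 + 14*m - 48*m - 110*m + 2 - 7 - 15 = -28*m^2 - 144*m - 20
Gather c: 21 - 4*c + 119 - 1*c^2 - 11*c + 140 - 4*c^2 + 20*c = -5*c^2 + 5*c + 280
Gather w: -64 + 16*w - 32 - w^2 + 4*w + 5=-w^2 + 20*w - 91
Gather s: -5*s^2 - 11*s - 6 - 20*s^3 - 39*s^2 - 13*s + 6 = -20*s^3 - 44*s^2 - 24*s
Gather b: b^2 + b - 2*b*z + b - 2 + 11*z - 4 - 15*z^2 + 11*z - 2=b^2 + b*(2 - 2*z) - 15*z^2 + 22*z - 8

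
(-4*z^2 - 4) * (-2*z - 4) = 8*z^3 + 16*z^2 + 8*z + 16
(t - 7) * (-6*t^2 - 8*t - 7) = -6*t^3 + 34*t^2 + 49*t + 49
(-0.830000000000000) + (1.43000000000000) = 0.600000000000000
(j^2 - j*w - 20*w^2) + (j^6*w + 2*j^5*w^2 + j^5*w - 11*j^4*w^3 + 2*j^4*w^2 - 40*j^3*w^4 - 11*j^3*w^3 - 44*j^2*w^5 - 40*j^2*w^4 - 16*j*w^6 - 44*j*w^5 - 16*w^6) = j^6*w + 2*j^5*w^2 + j^5*w - 11*j^4*w^3 + 2*j^4*w^2 - 40*j^3*w^4 - 11*j^3*w^3 - 44*j^2*w^5 - 40*j^2*w^4 + j^2 - 16*j*w^6 - 44*j*w^5 - j*w - 16*w^6 - 20*w^2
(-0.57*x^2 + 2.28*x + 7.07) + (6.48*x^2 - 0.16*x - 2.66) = 5.91*x^2 + 2.12*x + 4.41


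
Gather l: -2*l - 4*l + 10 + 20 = 30 - 6*l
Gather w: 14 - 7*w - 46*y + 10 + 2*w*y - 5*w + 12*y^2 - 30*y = w*(2*y - 12) + 12*y^2 - 76*y + 24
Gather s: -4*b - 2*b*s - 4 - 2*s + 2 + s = -4*b + s*(-2*b - 1) - 2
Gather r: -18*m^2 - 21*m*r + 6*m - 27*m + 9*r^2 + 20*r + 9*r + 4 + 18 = -18*m^2 - 21*m + 9*r^2 + r*(29 - 21*m) + 22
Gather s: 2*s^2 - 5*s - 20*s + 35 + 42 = 2*s^2 - 25*s + 77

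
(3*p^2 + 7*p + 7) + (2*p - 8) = 3*p^2 + 9*p - 1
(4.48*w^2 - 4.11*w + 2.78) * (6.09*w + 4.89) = 27.2832*w^3 - 3.1227*w^2 - 3.1677*w + 13.5942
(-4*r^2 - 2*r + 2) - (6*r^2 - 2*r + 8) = -10*r^2 - 6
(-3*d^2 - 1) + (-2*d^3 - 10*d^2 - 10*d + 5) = -2*d^3 - 13*d^2 - 10*d + 4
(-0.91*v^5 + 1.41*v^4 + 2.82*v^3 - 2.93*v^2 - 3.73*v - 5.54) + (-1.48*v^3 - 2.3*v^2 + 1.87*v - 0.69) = -0.91*v^5 + 1.41*v^4 + 1.34*v^3 - 5.23*v^2 - 1.86*v - 6.23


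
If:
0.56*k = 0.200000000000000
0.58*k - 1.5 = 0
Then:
No Solution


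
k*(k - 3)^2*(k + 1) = k^4 - 5*k^3 + 3*k^2 + 9*k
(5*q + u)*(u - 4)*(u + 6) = 5*q*u^2 + 10*q*u - 120*q + u^3 + 2*u^2 - 24*u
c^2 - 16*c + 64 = (c - 8)^2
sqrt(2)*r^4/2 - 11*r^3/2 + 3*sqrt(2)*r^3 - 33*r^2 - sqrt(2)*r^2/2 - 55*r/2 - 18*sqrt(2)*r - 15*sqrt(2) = (r/2 + 1/2)*(r + 5)*(r - 6*sqrt(2))*(sqrt(2)*r + 1)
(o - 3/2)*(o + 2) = o^2 + o/2 - 3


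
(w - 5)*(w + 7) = w^2 + 2*w - 35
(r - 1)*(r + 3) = r^2 + 2*r - 3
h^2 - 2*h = h*(h - 2)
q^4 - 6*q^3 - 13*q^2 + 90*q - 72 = (q - 6)*(q - 3)*(q - 1)*(q + 4)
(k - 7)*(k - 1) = k^2 - 8*k + 7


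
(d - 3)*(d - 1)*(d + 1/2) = d^3 - 7*d^2/2 + d + 3/2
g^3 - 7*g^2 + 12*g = g*(g - 4)*(g - 3)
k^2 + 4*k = k*(k + 4)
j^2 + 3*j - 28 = (j - 4)*(j + 7)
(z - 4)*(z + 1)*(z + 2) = z^3 - z^2 - 10*z - 8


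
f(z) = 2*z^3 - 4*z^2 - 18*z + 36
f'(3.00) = 12.00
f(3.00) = 0.00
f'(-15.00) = 1452.00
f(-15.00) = -7344.00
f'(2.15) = -7.46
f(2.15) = -1.31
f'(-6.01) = 246.80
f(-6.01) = -434.46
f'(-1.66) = 11.81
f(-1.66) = 45.71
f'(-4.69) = 151.50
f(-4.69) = -173.89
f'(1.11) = -19.49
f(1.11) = 13.83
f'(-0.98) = -4.40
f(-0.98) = 47.92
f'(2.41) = -2.43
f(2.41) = -2.62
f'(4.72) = 77.91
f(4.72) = 72.23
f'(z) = 6*z^2 - 8*z - 18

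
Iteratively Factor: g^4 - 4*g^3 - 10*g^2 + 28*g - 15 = (g - 1)*(g^3 - 3*g^2 - 13*g + 15) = (g - 5)*(g - 1)*(g^2 + 2*g - 3) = (g - 5)*(g - 1)*(g + 3)*(g - 1)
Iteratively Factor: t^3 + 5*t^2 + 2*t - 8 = (t - 1)*(t^2 + 6*t + 8) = (t - 1)*(t + 2)*(t + 4)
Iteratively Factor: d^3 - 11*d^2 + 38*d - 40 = (d - 5)*(d^2 - 6*d + 8) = (d - 5)*(d - 4)*(d - 2)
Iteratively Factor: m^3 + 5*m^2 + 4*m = (m)*(m^2 + 5*m + 4) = m*(m + 4)*(m + 1)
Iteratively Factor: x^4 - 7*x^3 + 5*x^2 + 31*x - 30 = (x + 2)*(x^3 - 9*x^2 + 23*x - 15) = (x - 5)*(x + 2)*(x^2 - 4*x + 3) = (x - 5)*(x - 3)*(x + 2)*(x - 1)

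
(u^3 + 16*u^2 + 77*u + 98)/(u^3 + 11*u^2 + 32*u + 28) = (u + 7)/(u + 2)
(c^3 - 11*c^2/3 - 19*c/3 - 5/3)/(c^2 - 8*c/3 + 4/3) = (3*c^3 - 11*c^2 - 19*c - 5)/(3*c^2 - 8*c + 4)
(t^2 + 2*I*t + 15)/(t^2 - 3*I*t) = (t + 5*I)/t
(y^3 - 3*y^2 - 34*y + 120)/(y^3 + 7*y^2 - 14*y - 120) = (y - 5)/(y + 5)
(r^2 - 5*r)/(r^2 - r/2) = 2*(r - 5)/(2*r - 1)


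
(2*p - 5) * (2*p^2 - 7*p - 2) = 4*p^3 - 24*p^2 + 31*p + 10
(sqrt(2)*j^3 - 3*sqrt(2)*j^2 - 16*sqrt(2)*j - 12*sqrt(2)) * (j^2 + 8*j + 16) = sqrt(2)*j^5 + 5*sqrt(2)*j^4 - 24*sqrt(2)*j^3 - 188*sqrt(2)*j^2 - 352*sqrt(2)*j - 192*sqrt(2)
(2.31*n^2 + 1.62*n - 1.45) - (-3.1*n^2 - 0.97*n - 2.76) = 5.41*n^2 + 2.59*n + 1.31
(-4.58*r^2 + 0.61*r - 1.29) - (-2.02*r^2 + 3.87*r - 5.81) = -2.56*r^2 - 3.26*r + 4.52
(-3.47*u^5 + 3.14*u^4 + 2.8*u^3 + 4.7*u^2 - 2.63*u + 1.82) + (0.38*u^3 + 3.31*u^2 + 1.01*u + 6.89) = -3.47*u^5 + 3.14*u^4 + 3.18*u^3 + 8.01*u^2 - 1.62*u + 8.71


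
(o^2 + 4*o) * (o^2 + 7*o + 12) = o^4 + 11*o^3 + 40*o^2 + 48*o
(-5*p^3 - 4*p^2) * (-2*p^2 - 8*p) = 10*p^5 + 48*p^4 + 32*p^3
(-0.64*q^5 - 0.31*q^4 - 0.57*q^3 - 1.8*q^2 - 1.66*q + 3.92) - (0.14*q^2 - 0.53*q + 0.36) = -0.64*q^5 - 0.31*q^4 - 0.57*q^3 - 1.94*q^2 - 1.13*q + 3.56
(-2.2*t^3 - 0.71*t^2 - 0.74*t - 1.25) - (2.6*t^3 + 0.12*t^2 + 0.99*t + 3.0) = -4.8*t^3 - 0.83*t^2 - 1.73*t - 4.25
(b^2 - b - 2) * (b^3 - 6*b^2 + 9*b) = b^5 - 7*b^4 + 13*b^3 + 3*b^2 - 18*b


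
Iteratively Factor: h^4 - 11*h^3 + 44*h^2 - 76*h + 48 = (h - 2)*(h^3 - 9*h^2 + 26*h - 24) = (h - 2)^2*(h^2 - 7*h + 12) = (h - 4)*(h - 2)^2*(h - 3)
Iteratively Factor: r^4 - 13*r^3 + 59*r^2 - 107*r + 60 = (r - 4)*(r^3 - 9*r^2 + 23*r - 15) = (r - 4)*(r - 3)*(r^2 - 6*r + 5) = (r - 4)*(r - 3)*(r - 1)*(r - 5)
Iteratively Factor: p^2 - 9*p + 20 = (p - 5)*(p - 4)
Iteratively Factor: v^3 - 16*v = (v)*(v^2 - 16) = v*(v + 4)*(v - 4)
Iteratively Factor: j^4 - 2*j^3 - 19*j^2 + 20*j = (j)*(j^3 - 2*j^2 - 19*j + 20) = j*(j - 1)*(j^2 - j - 20) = j*(j - 5)*(j - 1)*(j + 4)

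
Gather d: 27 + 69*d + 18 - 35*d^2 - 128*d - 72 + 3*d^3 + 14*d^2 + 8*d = 3*d^3 - 21*d^2 - 51*d - 27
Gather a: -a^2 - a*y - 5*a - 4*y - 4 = -a^2 + a*(-y - 5) - 4*y - 4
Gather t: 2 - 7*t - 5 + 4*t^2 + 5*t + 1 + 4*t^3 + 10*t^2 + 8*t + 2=4*t^3 + 14*t^2 + 6*t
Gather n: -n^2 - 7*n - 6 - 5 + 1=-n^2 - 7*n - 10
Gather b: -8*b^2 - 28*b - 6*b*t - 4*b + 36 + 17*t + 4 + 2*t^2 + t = -8*b^2 + b*(-6*t - 32) + 2*t^2 + 18*t + 40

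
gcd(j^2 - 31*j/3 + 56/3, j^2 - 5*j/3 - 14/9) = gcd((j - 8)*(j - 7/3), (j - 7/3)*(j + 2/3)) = j - 7/3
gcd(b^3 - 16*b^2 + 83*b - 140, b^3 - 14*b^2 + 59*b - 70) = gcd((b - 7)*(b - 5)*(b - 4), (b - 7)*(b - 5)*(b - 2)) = b^2 - 12*b + 35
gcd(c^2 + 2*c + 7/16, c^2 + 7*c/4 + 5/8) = 1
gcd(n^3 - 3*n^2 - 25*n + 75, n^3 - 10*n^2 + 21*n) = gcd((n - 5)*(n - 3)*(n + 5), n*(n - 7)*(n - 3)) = n - 3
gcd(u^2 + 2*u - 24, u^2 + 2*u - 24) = u^2 + 2*u - 24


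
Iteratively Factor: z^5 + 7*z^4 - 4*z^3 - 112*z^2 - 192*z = (z)*(z^4 + 7*z^3 - 4*z^2 - 112*z - 192) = z*(z + 3)*(z^3 + 4*z^2 - 16*z - 64) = z*(z + 3)*(z + 4)*(z^2 - 16) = z*(z + 3)*(z + 4)^2*(z - 4)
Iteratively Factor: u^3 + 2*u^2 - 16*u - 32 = (u + 2)*(u^2 - 16) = (u - 4)*(u + 2)*(u + 4)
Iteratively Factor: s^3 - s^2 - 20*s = (s + 4)*(s^2 - 5*s) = s*(s + 4)*(s - 5)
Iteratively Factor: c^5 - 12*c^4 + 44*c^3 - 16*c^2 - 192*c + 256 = (c - 4)*(c^4 - 8*c^3 + 12*c^2 + 32*c - 64) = (c - 4)^2*(c^3 - 4*c^2 - 4*c + 16) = (c - 4)^3*(c^2 - 4) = (c - 4)^3*(c - 2)*(c + 2)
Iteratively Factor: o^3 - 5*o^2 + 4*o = (o)*(o^2 - 5*o + 4) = o*(o - 1)*(o - 4)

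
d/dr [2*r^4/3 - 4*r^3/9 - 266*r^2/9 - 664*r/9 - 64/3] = 8*r^3/3 - 4*r^2/3 - 532*r/9 - 664/9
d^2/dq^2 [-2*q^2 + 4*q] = -4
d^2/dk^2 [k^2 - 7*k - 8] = 2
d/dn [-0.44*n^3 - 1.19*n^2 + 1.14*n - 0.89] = -1.32*n^2 - 2.38*n + 1.14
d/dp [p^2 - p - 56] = 2*p - 1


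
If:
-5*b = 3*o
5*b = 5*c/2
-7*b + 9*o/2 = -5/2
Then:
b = 5/29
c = 10/29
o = -25/87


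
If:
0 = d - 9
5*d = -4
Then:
No Solution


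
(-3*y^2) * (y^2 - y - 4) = -3*y^4 + 3*y^3 + 12*y^2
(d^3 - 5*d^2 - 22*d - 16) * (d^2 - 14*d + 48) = d^5 - 19*d^4 + 96*d^3 + 52*d^2 - 832*d - 768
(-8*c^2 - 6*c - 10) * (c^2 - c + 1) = -8*c^4 + 2*c^3 - 12*c^2 + 4*c - 10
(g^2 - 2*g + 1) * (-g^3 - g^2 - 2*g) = -g^5 + g^4 - g^3 + 3*g^2 - 2*g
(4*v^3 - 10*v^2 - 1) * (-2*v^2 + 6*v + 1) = -8*v^5 + 44*v^4 - 56*v^3 - 8*v^2 - 6*v - 1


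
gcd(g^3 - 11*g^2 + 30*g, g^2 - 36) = g - 6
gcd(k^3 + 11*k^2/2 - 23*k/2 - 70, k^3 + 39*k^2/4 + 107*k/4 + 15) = k^2 + 9*k + 20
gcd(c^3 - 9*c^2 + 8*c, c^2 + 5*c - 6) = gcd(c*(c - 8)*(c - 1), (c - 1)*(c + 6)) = c - 1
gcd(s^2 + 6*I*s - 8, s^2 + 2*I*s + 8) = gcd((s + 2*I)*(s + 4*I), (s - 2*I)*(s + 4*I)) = s + 4*I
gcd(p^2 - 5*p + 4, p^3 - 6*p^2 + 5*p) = p - 1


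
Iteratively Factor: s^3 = (s)*(s^2) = s^2*(s)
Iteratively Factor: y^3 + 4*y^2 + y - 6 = (y - 1)*(y^2 + 5*y + 6) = (y - 1)*(y + 3)*(y + 2)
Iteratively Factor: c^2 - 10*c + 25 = (c - 5)*(c - 5)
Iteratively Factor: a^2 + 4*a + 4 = (a + 2)*(a + 2)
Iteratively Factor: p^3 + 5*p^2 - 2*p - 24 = (p - 2)*(p^2 + 7*p + 12) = (p - 2)*(p + 4)*(p + 3)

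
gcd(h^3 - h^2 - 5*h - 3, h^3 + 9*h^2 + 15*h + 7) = h^2 + 2*h + 1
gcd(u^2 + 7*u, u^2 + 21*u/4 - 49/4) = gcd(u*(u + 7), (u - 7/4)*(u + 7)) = u + 7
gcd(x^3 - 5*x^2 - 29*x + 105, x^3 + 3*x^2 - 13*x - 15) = x^2 + 2*x - 15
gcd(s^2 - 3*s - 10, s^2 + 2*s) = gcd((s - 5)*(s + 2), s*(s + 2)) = s + 2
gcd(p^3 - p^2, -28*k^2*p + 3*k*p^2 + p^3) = p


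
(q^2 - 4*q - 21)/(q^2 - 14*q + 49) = (q + 3)/(q - 7)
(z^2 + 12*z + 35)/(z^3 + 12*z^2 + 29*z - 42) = (z + 5)/(z^2 + 5*z - 6)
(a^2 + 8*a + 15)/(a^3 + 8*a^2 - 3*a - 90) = (a + 3)/(a^2 + 3*a - 18)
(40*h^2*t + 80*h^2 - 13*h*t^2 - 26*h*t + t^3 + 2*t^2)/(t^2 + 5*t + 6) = (40*h^2 - 13*h*t + t^2)/(t + 3)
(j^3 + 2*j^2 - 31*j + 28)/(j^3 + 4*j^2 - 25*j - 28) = (j - 1)/(j + 1)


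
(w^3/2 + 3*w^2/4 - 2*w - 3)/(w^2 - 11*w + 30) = (2*w^3 + 3*w^2 - 8*w - 12)/(4*(w^2 - 11*w + 30))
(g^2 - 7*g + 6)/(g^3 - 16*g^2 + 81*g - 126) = (g - 1)/(g^2 - 10*g + 21)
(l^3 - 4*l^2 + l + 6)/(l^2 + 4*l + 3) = (l^2 - 5*l + 6)/(l + 3)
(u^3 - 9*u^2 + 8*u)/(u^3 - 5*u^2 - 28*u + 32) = u/(u + 4)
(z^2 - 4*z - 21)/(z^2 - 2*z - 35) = (z + 3)/(z + 5)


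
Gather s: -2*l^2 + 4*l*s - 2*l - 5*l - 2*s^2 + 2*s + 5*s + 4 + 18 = -2*l^2 - 7*l - 2*s^2 + s*(4*l + 7) + 22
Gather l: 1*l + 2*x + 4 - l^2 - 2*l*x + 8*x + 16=-l^2 + l*(1 - 2*x) + 10*x + 20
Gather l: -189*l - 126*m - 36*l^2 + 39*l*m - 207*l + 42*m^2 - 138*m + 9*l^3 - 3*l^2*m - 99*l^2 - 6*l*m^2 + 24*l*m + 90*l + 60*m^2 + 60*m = 9*l^3 + l^2*(-3*m - 135) + l*(-6*m^2 + 63*m - 306) + 102*m^2 - 204*m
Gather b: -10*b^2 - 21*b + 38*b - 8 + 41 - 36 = -10*b^2 + 17*b - 3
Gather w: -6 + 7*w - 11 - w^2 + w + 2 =-w^2 + 8*w - 15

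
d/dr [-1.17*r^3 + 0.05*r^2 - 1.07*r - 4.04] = -3.51*r^2 + 0.1*r - 1.07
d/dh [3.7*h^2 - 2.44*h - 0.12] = 7.4*h - 2.44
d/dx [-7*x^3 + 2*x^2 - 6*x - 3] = -21*x^2 + 4*x - 6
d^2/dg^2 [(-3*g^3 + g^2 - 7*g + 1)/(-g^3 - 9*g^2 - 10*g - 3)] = 2*(-28*g^6 - 69*g^5 + 159*g^4 + 755*g^3 - 48*g^2 - 747*g - 292)/(g^9 + 27*g^8 + 273*g^7 + 1278*g^6 + 2892*g^5 + 3609*g^4 + 2647*g^3 + 1143*g^2 + 270*g + 27)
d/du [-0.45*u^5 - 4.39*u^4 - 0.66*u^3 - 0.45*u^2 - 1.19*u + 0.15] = -2.25*u^4 - 17.56*u^3 - 1.98*u^2 - 0.9*u - 1.19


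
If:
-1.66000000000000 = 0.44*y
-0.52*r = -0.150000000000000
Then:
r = 0.29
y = -3.77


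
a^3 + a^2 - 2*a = a*(a - 1)*(a + 2)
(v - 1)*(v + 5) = v^2 + 4*v - 5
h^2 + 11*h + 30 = (h + 5)*(h + 6)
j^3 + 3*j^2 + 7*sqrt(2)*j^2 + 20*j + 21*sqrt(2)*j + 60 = (j + 3)*(j + 2*sqrt(2))*(j + 5*sqrt(2))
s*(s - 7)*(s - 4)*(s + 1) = s^4 - 10*s^3 + 17*s^2 + 28*s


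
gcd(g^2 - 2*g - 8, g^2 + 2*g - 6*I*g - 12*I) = g + 2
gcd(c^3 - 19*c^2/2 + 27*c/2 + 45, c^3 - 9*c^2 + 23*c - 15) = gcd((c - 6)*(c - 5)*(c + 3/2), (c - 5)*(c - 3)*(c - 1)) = c - 5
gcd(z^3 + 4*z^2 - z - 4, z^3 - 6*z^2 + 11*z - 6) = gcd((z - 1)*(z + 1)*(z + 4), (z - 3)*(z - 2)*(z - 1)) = z - 1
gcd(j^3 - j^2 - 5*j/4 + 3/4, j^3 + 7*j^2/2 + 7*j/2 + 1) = j + 1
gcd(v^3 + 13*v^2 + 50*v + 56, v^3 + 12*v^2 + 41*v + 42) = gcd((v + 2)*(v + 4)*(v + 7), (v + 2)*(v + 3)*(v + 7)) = v^2 + 9*v + 14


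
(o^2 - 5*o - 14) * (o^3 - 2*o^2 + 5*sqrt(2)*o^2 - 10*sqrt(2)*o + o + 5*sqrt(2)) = o^5 - 7*o^4 + 5*sqrt(2)*o^4 - 35*sqrt(2)*o^3 - 3*o^3 - 15*sqrt(2)*o^2 + 23*o^2 - 14*o + 115*sqrt(2)*o - 70*sqrt(2)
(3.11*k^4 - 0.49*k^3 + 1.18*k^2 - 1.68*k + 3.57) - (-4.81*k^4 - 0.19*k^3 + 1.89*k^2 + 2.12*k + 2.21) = 7.92*k^4 - 0.3*k^3 - 0.71*k^2 - 3.8*k + 1.36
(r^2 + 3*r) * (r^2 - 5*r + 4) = r^4 - 2*r^3 - 11*r^2 + 12*r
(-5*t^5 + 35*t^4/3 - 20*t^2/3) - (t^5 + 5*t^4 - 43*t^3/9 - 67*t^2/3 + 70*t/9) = -6*t^5 + 20*t^4/3 + 43*t^3/9 + 47*t^2/3 - 70*t/9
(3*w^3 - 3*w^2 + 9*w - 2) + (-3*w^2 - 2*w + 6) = 3*w^3 - 6*w^2 + 7*w + 4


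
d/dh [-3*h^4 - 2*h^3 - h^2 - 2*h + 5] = -12*h^3 - 6*h^2 - 2*h - 2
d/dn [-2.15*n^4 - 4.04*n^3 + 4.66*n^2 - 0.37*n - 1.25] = -8.6*n^3 - 12.12*n^2 + 9.32*n - 0.37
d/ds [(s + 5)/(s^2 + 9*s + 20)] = -1/(s^2 + 8*s + 16)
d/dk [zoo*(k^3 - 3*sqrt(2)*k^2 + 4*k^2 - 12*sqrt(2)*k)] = zoo*(k^2 + k + 1)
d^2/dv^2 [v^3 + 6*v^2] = 6*v + 12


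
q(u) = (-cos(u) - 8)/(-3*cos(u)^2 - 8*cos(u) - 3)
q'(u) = (-6*sin(u)*cos(u) - 8*sin(u))*(-cos(u) - 8)/(-3*cos(u)^2 - 8*cos(u) - 3)^2 + sin(u)/(-3*cos(u)^2 - 8*cos(u) - 3)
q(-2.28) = -7.84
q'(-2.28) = -26.78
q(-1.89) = 9.79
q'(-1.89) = -71.25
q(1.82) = 6.41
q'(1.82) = 32.69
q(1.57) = 2.66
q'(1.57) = 6.75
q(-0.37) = 0.68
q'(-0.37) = -0.23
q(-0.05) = 0.64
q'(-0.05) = -0.03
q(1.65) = 3.32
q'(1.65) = 10.02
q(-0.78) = 0.85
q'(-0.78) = -0.65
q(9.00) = -3.94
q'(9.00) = 2.52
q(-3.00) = -3.54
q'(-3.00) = -0.59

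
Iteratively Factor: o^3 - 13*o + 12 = (o + 4)*(o^2 - 4*o + 3) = (o - 1)*(o + 4)*(o - 3)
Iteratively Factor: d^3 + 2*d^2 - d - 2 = (d - 1)*(d^2 + 3*d + 2) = (d - 1)*(d + 2)*(d + 1)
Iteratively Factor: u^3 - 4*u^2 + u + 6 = (u - 2)*(u^2 - 2*u - 3) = (u - 2)*(u + 1)*(u - 3)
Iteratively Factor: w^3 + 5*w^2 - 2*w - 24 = (w + 3)*(w^2 + 2*w - 8) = (w + 3)*(w + 4)*(w - 2)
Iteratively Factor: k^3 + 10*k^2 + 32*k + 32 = (k + 4)*(k^2 + 6*k + 8) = (k + 2)*(k + 4)*(k + 4)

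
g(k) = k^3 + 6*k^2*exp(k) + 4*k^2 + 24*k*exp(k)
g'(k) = 6*k^2*exp(k) + 3*k^2 + 36*k*exp(k) + 8*k + 24*exp(k)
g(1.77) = 377.83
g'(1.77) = 648.91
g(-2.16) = 5.83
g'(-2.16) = -6.25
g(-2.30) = 6.64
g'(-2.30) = -5.24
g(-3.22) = 7.49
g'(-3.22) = 4.16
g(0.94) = 75.69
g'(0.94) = 171.81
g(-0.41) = -5.26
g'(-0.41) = 4.03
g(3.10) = 2999.69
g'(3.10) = 4343.61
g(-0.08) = -1.71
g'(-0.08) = 18.91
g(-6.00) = -71.82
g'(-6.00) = 60.06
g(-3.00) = 8.10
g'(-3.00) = 1.51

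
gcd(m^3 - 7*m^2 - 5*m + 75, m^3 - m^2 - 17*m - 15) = m^2 - 2*m - 15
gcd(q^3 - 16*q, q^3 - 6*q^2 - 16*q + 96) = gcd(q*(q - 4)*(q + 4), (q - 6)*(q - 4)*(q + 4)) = q^2 - 16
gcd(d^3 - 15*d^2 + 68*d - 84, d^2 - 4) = d - 2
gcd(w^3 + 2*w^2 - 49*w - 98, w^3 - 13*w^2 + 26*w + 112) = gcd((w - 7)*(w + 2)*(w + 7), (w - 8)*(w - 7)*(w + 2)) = w^2 - 5*w - 14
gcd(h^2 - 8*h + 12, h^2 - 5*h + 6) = h - 2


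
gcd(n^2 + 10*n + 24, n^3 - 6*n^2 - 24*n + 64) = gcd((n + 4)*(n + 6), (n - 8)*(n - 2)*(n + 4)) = n + 4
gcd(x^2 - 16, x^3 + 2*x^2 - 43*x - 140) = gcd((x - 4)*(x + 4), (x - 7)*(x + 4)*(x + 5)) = x + 4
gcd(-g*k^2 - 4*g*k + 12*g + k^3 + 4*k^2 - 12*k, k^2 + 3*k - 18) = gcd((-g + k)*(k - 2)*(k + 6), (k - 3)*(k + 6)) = k + 6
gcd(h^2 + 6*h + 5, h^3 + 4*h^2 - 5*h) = h + 5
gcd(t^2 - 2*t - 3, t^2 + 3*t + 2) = t + 1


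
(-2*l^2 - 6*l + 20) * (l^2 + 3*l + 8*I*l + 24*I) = -2*l^4 - 12*l^3 - 16*I*l^3 + 2*l^2 - 96*I*l^2 + 60*l + 16*I*l + 480*I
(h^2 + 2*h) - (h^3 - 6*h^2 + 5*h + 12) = -h^3 + 7*h^2 - 3*h - 12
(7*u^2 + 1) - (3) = 7*u^2 - 2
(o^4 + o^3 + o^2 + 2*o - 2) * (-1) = -o^4 - o^3 - o^2 - 2*o + 2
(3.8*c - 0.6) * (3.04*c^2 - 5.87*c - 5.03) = 11.552*c^3 - 24.13*c^2 - 15.592*c + 3.018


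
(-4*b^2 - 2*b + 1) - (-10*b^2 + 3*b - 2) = 6*b^2 - 5*b + 3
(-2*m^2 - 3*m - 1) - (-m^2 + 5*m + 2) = -m^2 - 8*m - 3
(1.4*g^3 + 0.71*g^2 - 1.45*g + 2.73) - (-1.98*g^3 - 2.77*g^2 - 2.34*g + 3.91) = 3.38*g^3 + 3.48*g^2 + 0.89*g - 1.18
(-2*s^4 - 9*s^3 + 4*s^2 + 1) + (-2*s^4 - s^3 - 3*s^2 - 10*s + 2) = -4*s^4 - 10*s^3 + s^2 - 10*s + 3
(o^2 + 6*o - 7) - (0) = o^2 + 6*o - 7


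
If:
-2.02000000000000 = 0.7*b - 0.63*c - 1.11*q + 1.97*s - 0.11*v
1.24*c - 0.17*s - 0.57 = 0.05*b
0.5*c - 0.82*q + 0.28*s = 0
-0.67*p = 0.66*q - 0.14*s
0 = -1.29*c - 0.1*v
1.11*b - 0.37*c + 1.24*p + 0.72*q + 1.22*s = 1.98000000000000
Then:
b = 7.02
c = 0.14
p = 0.47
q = -1.40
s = -4.37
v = -1.86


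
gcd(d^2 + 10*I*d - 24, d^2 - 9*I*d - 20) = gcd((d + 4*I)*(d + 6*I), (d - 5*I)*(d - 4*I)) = 1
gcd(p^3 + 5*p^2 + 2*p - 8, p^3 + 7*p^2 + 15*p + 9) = 1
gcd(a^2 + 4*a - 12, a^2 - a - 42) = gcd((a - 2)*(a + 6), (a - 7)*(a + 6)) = a + 6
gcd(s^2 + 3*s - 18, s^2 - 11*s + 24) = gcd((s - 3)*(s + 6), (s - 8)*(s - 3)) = s - 3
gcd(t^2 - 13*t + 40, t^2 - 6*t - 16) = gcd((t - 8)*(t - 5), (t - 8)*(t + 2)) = t - 8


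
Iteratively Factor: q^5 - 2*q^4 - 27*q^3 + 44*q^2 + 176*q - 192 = (q + 4)*(q^4 - 6*q^3 - 3*q^2 + 56*q - 48) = (q - 1)*(q + 4)*(q^3 - 5*q^2 - 8*q + 48) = (q - 4)*(q - 1)*(q + 4)*(q^2 - q - 12) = (q - 4)*(q - 1)*(q + 3)*(q + 4)*(q - 4)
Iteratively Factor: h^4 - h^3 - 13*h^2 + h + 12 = (h + 1)*(h^3 - 2*h^2 - 11*h + 12) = (h - 4)*(h + 1)*(h^2 + 2*h - 3) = (h - 4)*(h - 1)*(h + 1)*(h + 3)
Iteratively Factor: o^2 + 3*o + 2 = (o + 2)*(o + 1)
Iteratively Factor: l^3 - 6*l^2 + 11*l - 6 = (l - 2)*(l^2 - 4*l + 3) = (l - 2)*(l - 1)*(l - 3)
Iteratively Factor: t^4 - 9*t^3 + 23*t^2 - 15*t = (t - 5)*(t^3 - 4*t^2 + 3*t) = (t - 5)*(t - 1)*(t^2 - 3*t) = (t - 5)*(t - 3)*(t - 1)*(t)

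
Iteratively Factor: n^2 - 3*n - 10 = (n + 2)*(n - 5)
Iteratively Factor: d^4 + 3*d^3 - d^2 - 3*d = (d - 1)*(d^3 + 4*d^2 + 3*d) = (d - 1)*(d + 1)*(d^2 + 3*d) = d*(d - 1)*(d + 1)*(d + 3)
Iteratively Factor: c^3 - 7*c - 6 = (c - 3)*(c^2 + 3*c + 2) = (c - 3)*(c + 2)*(c + 1)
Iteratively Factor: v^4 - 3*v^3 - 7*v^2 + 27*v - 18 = (v - 2)*(v^3 - v^2 - 9*v + 9) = (v - 2)*(v + 3)*(v^2 - 4*v + 3) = (v - 3)*(v - 2)*(v + 3)*(v - 1)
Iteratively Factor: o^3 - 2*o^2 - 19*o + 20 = (o + 4)*(o^2 - 6*o + 5) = (o - 1)*(o + 4)*(o - 5)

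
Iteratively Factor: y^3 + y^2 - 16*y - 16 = (y + 4)*(y^2 - 3*y - 4) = (y - 4)*(y + 4)*(y + 1)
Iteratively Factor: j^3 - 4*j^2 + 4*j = (j)*(j^2 - 4*j + 4) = j*(j - 2)*(j - 2)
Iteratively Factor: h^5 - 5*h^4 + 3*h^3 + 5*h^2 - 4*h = (h - 1)*(h^4 - 4*h^3 - h^2 + 4*h) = h*(h - 1)*(h^3 - 4*h^2 - h + 4) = h*(h - 4)*(h - 1)*(h^2 - 1) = h*(h - 4)*(h - 1)*(h + 1)*(h - 1)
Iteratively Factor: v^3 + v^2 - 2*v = (v + 2)*(v^2 - v) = v*(v + 2)*(v - 1)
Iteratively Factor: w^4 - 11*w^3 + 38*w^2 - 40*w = (w - 5)*(w^3 - 6*w^2 + 8*w) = (w - 5)*(w - 2)*(w^2 - 4*w) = (w - 5)*(w - 4)*(w - 2)*(w)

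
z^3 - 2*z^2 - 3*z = z*(z - 3)*(z + 1)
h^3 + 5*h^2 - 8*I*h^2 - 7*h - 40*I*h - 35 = (h + 5)*(h - 7*I)*(h - I)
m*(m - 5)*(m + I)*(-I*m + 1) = -I*m^4 + 2*m^3 + 5*I*m^3 - 10*m^2 + I*m^2 - 5*I*m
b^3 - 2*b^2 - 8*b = b*(b - 4)*(b + 2)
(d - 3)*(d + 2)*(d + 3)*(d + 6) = d^4 + 8*d^3 + 3*d^2 - 72*d - 108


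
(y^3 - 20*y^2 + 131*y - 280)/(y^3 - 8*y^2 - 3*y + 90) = (y^2 - 15*y + 56)/(y^2 - 3*y - 18)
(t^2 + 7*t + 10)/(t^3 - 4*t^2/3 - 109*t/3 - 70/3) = 3*(t + 2)/(3*t^2 - 19*t - 14)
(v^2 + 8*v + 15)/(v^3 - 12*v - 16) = (v^2 + 8*v + 15)/(v^3 - 12*v - 16)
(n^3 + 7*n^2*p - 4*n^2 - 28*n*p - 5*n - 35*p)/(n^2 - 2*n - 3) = (n^2 + 7*n*p - 5*n - 35*p)/(n - 3)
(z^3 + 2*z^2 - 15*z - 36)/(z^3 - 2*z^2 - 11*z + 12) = (z + 3)/(z - 1)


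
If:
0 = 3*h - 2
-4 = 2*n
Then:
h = 2/3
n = -2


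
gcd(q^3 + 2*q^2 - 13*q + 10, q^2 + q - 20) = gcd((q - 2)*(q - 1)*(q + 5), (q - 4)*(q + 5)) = q + 5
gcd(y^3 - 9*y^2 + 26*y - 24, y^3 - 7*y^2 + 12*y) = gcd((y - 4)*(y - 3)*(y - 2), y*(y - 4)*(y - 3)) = y^2 - 7*y + 12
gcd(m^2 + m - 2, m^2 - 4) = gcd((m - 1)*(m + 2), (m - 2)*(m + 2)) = m + 2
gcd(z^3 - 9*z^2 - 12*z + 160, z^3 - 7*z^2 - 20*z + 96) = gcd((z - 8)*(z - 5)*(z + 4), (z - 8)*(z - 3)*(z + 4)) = z^2 - 4*z - 32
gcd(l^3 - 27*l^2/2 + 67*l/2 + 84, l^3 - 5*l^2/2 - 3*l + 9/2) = l + 3/2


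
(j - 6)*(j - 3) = j^2 - 9*j + 18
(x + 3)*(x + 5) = x^2 + 8*x + 15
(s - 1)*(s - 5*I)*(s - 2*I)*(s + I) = s^4 - s^3 - 6*I*s^3 - 3*s^2 + 6*I*s^2 + 3*s - 10*I*s + 10*I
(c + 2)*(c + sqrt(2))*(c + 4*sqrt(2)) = c^3 + 2*c^2 + 5*sqrt(2)*c^2 + 8*c + 10*sqrt(2)*c + 16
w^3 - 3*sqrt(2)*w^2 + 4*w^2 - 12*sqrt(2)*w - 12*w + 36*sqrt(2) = (w - 2)*(w + 6)*(w - 3*sqrt(2))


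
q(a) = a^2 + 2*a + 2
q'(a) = 2*a + 2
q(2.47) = 13.04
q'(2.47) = 6.94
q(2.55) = 13.60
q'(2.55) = 7.10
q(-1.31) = 1.10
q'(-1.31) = -0.62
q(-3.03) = 5.12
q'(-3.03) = -4.06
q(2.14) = 10.86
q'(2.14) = 6.28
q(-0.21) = 1.62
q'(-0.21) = 1.58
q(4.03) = 26.30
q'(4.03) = 10.06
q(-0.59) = 1.17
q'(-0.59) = 0.82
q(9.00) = 101.00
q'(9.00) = 20.00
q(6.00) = 50.00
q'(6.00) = 14.00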